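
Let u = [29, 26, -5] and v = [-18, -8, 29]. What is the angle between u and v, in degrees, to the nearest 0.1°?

129.5

u · v = 29·(-18) + 26·(-8) + (-5)·29 = -522 - 208 - 145 = -875
|u|² = 841 + 676 + 25 = 1542,  |u| = √1542 ≈ 39.268308
|v|² = 324 + 64 + 841 = 1229,  |v| = √1229 ≈ 35.057096
cos θ = -875 / (39.268308 · 35.057096) ≈ -0.63561
θ = arccos(-0.63561) ≈ 129.5°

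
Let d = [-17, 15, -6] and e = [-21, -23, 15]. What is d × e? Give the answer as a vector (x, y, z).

(87, 381, 706)

i: 15·15 - (-6)·(-23) = 225 - 138 = 87
j: (-6)·(-21) - (-17)·15 = 126 - (-255) = 381
k: (-17)·(-23) - 15·(-21) = 391 - (-315) = 706
d × e = (87, 381, 706)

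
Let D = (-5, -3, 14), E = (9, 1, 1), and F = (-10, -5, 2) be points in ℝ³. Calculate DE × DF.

(-74, 233, -8)

DE = (14, 4, -13)
DF = (-5, -2, -12)
i: 4·(-12) - (-13)·(-2) = -48 - 26 = -74
j: (-13)·(-5) - 14·(-12) = 65 - (-168) = 233
k: 14·(-2) - 4·(-5) = -28 - (-20) = -8
DE × DF = (-74, 233, -8)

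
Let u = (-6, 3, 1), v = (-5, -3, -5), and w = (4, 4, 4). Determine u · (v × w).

-56

v × w:
i: (-3)·4 - (-5)·4 = -12 - (-20) = 8
j: (-5)·4 - (-5)·4 = -20 - (-20) = 0
k: (-5)·4 - (-3)·4 = -20 - (-12) = -8
v × w = (8, 0, -8)
u · (v × w) = (-6)·8 + 3·0 + 1·(-8) = -48 + 0 - 8 = -56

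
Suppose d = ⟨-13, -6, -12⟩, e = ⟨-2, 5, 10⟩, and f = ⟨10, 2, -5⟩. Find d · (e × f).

693

e × f:
i: 5·(-5) - 10·2 = -25 - 20 = -45
j: 10·10 - (-2)·(-5) = 100 - 10 = 90
k: (-2)·2 - 5·10 = -4 - 50 = -54
e × f = (-45, 90, -54)
d · (e × f) = (-13)·(-45) + (-6)·90 + (-12)·(-54) = 585 - 540 + 648 = 693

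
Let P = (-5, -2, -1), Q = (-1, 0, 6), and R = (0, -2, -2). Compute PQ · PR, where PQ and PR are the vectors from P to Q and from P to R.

13

PQ = Q − P = (4, 2, 7)
PR = R − P = (5, 0, -1)
PQ · PR = 4·5 + 2·0 + 7·(-1) = 20 + 0 - 7 = 13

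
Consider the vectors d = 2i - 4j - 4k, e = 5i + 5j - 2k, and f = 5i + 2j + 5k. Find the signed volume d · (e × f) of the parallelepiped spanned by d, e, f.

e × f:
i: 5·5 - (-2)·2 = 25 - (-4) = 29
j: (-2)·5 - 5·5 = -10 - 25 = -35
k: 5·2 - 5·5 = 10 - 25 = -15
e × f = (29, -35, -15)
d · (e × f) = 2·29 + (-4)·(-35) + (-4)·(-15) = 58 + 140 + 60 = 258

258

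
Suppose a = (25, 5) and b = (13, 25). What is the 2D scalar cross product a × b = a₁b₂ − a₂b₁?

560

25·25 - 5·13 = 625 - 65 = 560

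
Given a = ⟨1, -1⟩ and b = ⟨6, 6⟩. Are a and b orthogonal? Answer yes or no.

yes

a · b = 1·6 + (-1)·6 = 6 - 6 = 0
Zero, so the vectors are orthogonal.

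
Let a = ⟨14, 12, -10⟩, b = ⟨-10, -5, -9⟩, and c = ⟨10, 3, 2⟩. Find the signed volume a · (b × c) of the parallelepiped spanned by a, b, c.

b × c:
i: (-5)·2 - (-9)·3 = -10 - (-27) = 17
j: (-9)·10 - (-10)·2 = -90 - (-20) = -70
k: (-10)·3 - (-5)·10 = -30 - (-50) = 20
b × c = (17, -70, 20)
a · (b × c) = 14·17 + 12·(-70) + (-10)·20 = 238 - 840 - 200 = -802

-802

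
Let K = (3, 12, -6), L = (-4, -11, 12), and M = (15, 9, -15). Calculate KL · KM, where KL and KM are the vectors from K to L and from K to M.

KL = L − K = (-7, -23, 18)
KM = M − K = (12, -3, -9)
KL · KM = (-7)·12 + (-23)·(-3) + 18·(-9) = -84 + 69 - 162 = -177

-177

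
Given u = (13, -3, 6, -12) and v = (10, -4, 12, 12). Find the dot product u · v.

70

u · v = 13·10 + (-3)·(-4) + 6·12 + (-12)·12 = 130 + 12 + 72 - 144 = 70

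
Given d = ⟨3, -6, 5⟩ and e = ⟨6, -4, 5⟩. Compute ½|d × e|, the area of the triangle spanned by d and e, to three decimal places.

15.008

i: (-6)·5 - 5·(-4) = -30 - (-20) = -10
j: 5·6 - 3·5 = 30 - 15 = 15
k: 3·(-4) - (-6)·6 = -12 - (-36) = 24
d × e = (-10, 15, 24)
|d × e| = √((-10)² + 15² + 24²) = √901 ≈ 30.0167
area = ½ · 30.0167 ≈ 15.008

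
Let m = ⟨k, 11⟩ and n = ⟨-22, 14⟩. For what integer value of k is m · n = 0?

m · n = k·(-22) + 11·14 = 154 - 22k
Set equal to 0: -22k = -154, so k = 7.

7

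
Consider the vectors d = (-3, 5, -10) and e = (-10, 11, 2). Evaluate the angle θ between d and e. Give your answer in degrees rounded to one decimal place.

68.0

d · e = (-3)·(-10) + 5·11 + (-10)·2 = 30 + 55 - 20 = 65
|d|² = 9 + 25 + 100 = 134,  |d| = √134 ≈ 11.575837
|e|² = 100 + 121 + 4 = 225,  |e| = √225 ≈ 15.000000
cos θ = 65 / (11.575837 · 15.000000) ≈ 0.37434
θ = arccos(0.37434) ≈ 68.0°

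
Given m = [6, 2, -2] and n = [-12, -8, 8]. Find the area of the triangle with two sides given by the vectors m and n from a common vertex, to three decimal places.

16.971

i: 2·8 - (-2)·(-8) = 16 - 16 = 0
j: (-2)·(-12) - 6·8 = 24 - 48 = -24
k: 6·(-8) - 2·(-12) = -48 - (-24) = -24
m × n = (0, -24, -24)
|m × n| = √(0² + (-24)² + (-24)²) = √1152 ≈ 33.9411
area = ½ · 33.9411 ≈ 16.971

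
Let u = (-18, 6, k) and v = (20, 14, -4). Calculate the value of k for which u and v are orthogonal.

u · v = (-18)·20 + 6·14 + k·(-4) = -276 - 4k
Set equal to 0: -4k = 276, so k = -69.

-69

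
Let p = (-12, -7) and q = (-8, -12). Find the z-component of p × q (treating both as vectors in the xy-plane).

88

(-12)·(-12) - (-7)·(-8) = 144 - 56 = 88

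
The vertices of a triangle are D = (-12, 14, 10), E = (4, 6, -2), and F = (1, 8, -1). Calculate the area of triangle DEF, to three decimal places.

DE = (16, -8, -12),  DF = (13, -6, -11)
i: (-8)·(-11) - (-12)·(-6) = 88 - 72 = 16
j: (-12)·13 - 16·(-11) = -156 - (-176) = 20
k: 16·(-6) - (-8)·13 = -96 - (-104) = 8
DE × DF = (16, 20, 8)
|DE × DF| = √720 ≈ 26.8328
area = ½ · 26.8328 ≈ 13.416

13.416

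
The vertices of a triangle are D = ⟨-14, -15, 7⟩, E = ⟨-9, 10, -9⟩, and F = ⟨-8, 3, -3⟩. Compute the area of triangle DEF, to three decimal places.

DE = (5, 25, -16),  DF = (6, 18, -10)
i: 25·(-10) - (-16)·18 = -250 - (-288) = 38
j: (-16)·6 - 5·(-10) = -96 - (-50) = -46
k: 5·18 - 25·6 = 90 - 150 = -60
DE × DF = (38, -46, -60)
|DE × DF| = √7160 ≈ 84.6168
area = ½ · 84.6168 ≈ 42.308

42.308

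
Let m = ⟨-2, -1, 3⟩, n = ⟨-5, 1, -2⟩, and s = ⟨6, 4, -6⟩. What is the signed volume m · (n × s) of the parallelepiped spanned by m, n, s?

-40

n × s:
i: 1·(-6) - (-2)·4 = -6 - (-8) = 2
j: (-2)·6 - (-5)·(-6) = -12 - 30 = -42
k: (-5)·4 - 1·6 = -20 - 6 = -26
n × s = (2, -42, -26)
m · (n × s) = (-2)·2 + (-1)·(-42) + 3·(-26) = -4 + 42 - 78 = -40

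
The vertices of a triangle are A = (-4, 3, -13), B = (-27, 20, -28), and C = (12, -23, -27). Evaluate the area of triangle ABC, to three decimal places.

AB = (-23, 17, -15),  AC = (16, -26, -14)
i: 17·(-14) - (-15)·(-26) = -238 - 390 = -628
j: (-15)·16 - (-23)·(-14) = -240 - 322 = -562
k: (-23)·(-26) - 17·16 = 598 - 272 = 326
AB × AC = (-628, -562, 326)
|AB × AC| = √816504 ≈ 903.6061
area = ½ · 903.6061 ≈ 451.803

451.803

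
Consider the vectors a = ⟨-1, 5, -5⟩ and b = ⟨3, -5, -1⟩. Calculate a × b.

i: 5·(-1) - (-5)·(-5) = -5 - 25 = -30
j: (-5)·3 - (-1)·(-1) = -15 - 1 = -16
k: (-1)·(-5) - 5·3 = 5 - 15 = -10
a × b = (-30, -16, -10)

(-30, -16, -10)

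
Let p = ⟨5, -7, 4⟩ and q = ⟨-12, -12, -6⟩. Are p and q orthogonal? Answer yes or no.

yes

p · q = 5·(-12) + (-7)·(-12) + 4·(-6) = -60 + 84 - 24 = 0
Zero, so the vectors are orthogonal.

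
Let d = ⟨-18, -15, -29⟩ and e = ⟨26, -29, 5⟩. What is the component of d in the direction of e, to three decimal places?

d · e = (-18)·26 + (-15)·(-29) + (-29)·5 = -468 + 435 - 145 = -178
|e| = √(676 + 841 + 25) = √1542 ≈ 39.2683
comp_e d = -178 / √1542 ≈ -4.533

-4.533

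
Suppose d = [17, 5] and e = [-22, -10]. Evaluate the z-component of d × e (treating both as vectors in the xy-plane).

-60

17·(-10) - 5·(-22) = -170 - (-110) = -60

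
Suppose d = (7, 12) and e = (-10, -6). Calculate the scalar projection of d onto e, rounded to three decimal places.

d · e = 7·(-10) + 12·(-6) = -70 - 72 = -142
|e| = √(100 + 36) = √136 ≈ 11.6619
comp_e d = -142 / √136 ≈ -12.176

-12.176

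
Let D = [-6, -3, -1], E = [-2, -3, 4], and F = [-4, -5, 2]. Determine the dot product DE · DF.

DE = E − D = (4, 0, 5)
DF = F − D = (2, -2, 3)
DE · DF = 4·2 + 0·(-2) + 5·3 = 8 + 0 + 15 = 23

23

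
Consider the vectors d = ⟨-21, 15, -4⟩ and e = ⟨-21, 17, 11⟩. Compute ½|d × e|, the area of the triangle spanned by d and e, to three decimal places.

i: 15·11 - (-4)·17 = 165 - (-68) = 233
j: (-4)·(-21) - (-21)·11 = 84 - (-231) = 315
k: (-21)·17 - 15·(-21) = -357 - (-315) = -42
d × e = (233, 315, -42)
|d × e| = √(233² + 315² + (-42)²) = √155278 ≈ 394.0533
area = ½ · 394.0533 ≈ 197.027

197.027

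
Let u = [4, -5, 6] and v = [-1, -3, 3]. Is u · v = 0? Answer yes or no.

no

u · v = 4·(-1) + (-5)·(-3) + 6·3 = -4 + 15 + 18 = 29
Nonzero, so the vectors are not orthogonal.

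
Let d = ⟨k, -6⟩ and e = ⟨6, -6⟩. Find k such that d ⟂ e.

d · e = k·6 + (-6)·(-6) = 36 + 6k
Set equal to 0: 6k = -36, so k = -6.

-6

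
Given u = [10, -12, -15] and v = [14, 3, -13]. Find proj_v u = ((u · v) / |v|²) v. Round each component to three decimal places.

u · v = 10·14 + (-12)·3 + (-15)·(-13) = 140 - 36 + 195 = 299
|v|² = 196 + 9 + 169 = 374
proj_v u = (299/374) · (14, 3, -13) ≈ (11.193, 2.398, -10.393)

(11.193, 2.398, -10.393)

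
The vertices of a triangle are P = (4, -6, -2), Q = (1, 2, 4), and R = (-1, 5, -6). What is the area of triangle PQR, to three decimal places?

53.425

PQ = (-3, 8, 6),  PR = (-5, 11, -4)
i: 8·(-4) - 6·11 = -32 - 66 = -98
j: 6·(-5) - (-3)·(-4) = -30 - 12 = -42
k: (-3)·11 - 8·(-5) = -33 - (-40) = 7
PQ × PR = (-98, -42, 7)
|PQ × PR| = √11417 ≈ 106.8504
area = ½ · 106.8504 ≈ 53.425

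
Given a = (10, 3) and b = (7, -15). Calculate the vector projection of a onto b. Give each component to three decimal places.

(0.639, -1.369)

a · b = 10·7 + 3·(-15) = 70 - 45 = 25
|b|² = 49 + 225 = 274
proj_b a = (25/274) · (7, -15) ≈ (0.639, -1.369)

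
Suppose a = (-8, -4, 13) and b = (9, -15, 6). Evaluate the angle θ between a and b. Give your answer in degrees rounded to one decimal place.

a · b = (-8)·9 + (-4)·(-15) + 13·6 = -72 + 60 + 78 = 66
|a|² = 64 + 16 + 169 = 249,  |a| = √249 ≈ 15.779734
|b|² = 81 + 225 + 36 = 342,  |b| = √342 ≈ 18.493242
cos θ = 66 / (15.779734 · 18.493242) ≈ 0.22617
θ = arccos(0.22617) ≈ 76.9°

76.9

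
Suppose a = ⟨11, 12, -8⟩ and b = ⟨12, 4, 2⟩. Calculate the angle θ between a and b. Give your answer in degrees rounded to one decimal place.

45.1

a · b = 11·12 + 12·4 + (-8)·2 = 132 + 48 - 16 = 164
|a|² = 121 + 144 + 64 = 329,  |a| = √329 ≈ 18.138357
|b|² = 144 + 16 + 4 = 164,  |b| = √164 ≈ 12.806248
cos θ = 164 / (18.138357 · 12.806248) ≈ 0.70603
θ = arccos(0.70603) ≈ 45.1°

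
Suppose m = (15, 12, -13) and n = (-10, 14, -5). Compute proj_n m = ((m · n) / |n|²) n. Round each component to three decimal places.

(-2.586, 3.620, -1.293)

m · n = 15·(-10) + 12·14 + (-13)·(-5) = -150 + 168 + 65 = 83
|n|² = 100 + 196 + 25 = 321
proj_n m = (83/321) · (-10, 14, -5) ≈ (-2.586, 3.620, -1.293)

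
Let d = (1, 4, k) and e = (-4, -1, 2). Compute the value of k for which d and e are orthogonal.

4

d · e = 1·(-4) + 4·(-1) + k·2 = -8 + 2k
Set equal to 0: 2k = 8, so k = 4.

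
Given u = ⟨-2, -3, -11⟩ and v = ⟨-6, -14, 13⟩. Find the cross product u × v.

(-193, 92, 10)

i: (-3)·13 - (-11)·(-14) = -39 - 154 = -193
j: (-11)·(-6) - (-2)·13 = 66 - (-26) = 92
k: (-2)·(-14) - (-3)·(-6) = 28 - 18 = 10
u × v = (-193, 92, 10)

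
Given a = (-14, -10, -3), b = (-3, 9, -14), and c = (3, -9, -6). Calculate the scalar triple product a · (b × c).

3120

b × c:
i: 9·(-6) - (-14)·(-9) = -54 - 126 = -180
j: (-14)·3 - (-3)·(-6) = -42 - 18 = -60
k: (-3)·(-9) - 9·3 = 27 - 27 = 0
b × c = (-180, -60, 0)
a · (b × c) = (-14)·(-180) + (-10)·(-60) + (-3)·0 = 2520 + 600 + 0 = 3120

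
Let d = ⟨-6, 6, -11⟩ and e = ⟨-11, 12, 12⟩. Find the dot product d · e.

d · e = (-6)·(-11) + 6·12 + (-11)·12 = 66 + 72 - 132 = 6

6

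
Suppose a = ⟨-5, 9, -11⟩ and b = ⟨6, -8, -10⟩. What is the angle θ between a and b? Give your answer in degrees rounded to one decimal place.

a · b = (-5)·6 + 9·(-8) + (-11)·(-10) = -30 - 72 + 110 = 8
|a|² = 25 + 81 + 121 = 227,  |a| = √227 ≈ 15.066519
|b|² = 36 + 64 + 100 = 200,  |b| = √200 ≈ 14.142136
cos θ = 8 / (15.066519 · 14.142136) ≈ 0.03755
θ = arccos(0.03755) ≈ 87.8°

87.8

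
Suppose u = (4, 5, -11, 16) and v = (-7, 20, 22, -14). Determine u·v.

-394

u · v = 4·(-7) + 5·20 + (-11)·22 + 16·(-14) = -28 + 100 - 242 - 224 = -394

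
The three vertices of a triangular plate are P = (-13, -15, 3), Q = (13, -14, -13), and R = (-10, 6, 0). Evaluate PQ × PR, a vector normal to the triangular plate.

(333, 30, 543)

PQ = (26, 1, -16)
PR = (3, 21, -3)
i: 1·(-3) - (-16)·21 = -3 - (-336) = 333
j: (-16)·3 - 26·(-3) = -48 - (-78) = 30
k: 26·21 - 1·3 = 546 - 3 = 543
PQ × PR = (333, 30, 543)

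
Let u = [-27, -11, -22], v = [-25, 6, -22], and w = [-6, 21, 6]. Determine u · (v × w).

v × w:
i: 6·6 - (-22)·21 = 36 - (-462) = 498
j: (-22)·(-6) - (-25)·6 = 132 - (-150) = 282
k: (-25)·21 - 6·(-6) = -525 - (-36) = -489
v × w = (498, 282, -489)
u · (v × w) = (-27)·498 + (-11)·282 + (-22)·(-489) = -13446 - 3102 + 10758 = -5790

-5790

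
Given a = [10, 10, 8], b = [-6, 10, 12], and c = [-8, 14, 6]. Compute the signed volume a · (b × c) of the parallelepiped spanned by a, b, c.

b × c:
i: 10·6 - 12·14 = 60 - 168 = -108
j: 12·(-8) - (-6)·6 = -96 - (-36) = -60
k: (-6)·14 - 10·(-8) = -84 - (-80) = -4
b × c = (-108, -60, -4)
a · (b × c) = 10·(-108) + 10·(-60) + 8·(-4) = -1080 - 600 - 32 = -1712

-1712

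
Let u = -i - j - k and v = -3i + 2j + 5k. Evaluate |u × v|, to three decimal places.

i: (-1)·5 - (-1)·2 = -5 - (-2) = -3
j: (-1)·(-3) - (-1)·5 = 3 - (-5) = 8
k: (-1)·2 - (-1)·(-3) = -2 - 3 = -5
u × v = (-3, 8, -5)
|u × v| = √((-3)² + 8² + (-5)²) = √98 ≈ 9.8995

9.899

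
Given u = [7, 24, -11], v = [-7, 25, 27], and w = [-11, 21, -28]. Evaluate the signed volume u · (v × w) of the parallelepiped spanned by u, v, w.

v × w:
i: 25·(-28) - 27·21 = -700 - 567 = -1267
j: 27·(-11) - (-7)·(-28) = -297 - 196 = -493
k: (-7)·21 - 25·(-11) = -147 - (-275) = 128
v × w = (-1267, -493, 128)
u · (v × w) = 7·(-1267) + 24·(-493) + (-11)·128 = -8869 - 11832 - 1408 = -22109

-22109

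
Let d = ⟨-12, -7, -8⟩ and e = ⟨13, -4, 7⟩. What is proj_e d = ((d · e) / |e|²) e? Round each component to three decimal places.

d · e = (-12)·13 + (-7)·(-4) + (-8)·7 = -156 + 28 - 56 = -184
|e|² = 169 + 16 + 49 = 234
proj_e d = (-184/234) · (13, -4, 7) ≈ (-10.222, 3.145, -5.504)

(-10.222, 3.145, -5.504)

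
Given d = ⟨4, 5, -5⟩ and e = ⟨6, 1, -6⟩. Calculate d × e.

i: 5·(-6) - (-5)·1 = -30 - (-5) = -25
j: (-5)·6 - 4·(-6) = -30 - (-24) = -6
k: 4·1 - 5·6 = 4 - 30 = -26
d × e = (-25, -6, -26)

(-25, -6, -26)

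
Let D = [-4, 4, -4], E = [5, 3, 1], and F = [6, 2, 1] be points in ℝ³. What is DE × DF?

DE = (9, -1, 5)
DF = (10, -2, 5)
i: (-1)·5 - 5·(-2) = -5 - (-10) = 5
j: 5·10 - 9·5 = 50 - 45 = 5
k: 9·(-2) - (-1)·10 = -18 - (-10) = -8
DE × DF = (5, 5, -8)

(5, 5, -8)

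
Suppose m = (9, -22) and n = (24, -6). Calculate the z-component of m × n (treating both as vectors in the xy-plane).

9·(-6) - (-22)·24 = -54 - (-528) = 474

474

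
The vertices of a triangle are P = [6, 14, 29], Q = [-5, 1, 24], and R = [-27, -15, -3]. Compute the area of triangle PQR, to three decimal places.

PQ = (-11, -13, -5),  PR = (-33, -29, -32)
i: (-13)·(-32) - (-5)·(-29) = 416 - 145 = 271
j: (-5)·(-33) - (-11)·(-32) = 165 - 352 = -187
k: (-11)·(-29) - (-13)·(-33) = 319 - 429 = -110
PQ × PR = (271, -187, -110)
|PQ × PR| = √120510 ≈ 347.1455
area = ½ · 347.1455 ≈ 173.573

173.573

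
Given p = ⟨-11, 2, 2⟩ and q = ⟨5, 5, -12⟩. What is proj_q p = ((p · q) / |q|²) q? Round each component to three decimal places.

p · q = (-11)·5 + 2·5 + 2·(-12) = -55 + 10 - 24 = -69
|q|² = 25 + 25 + 144 = 194
proj_q p = (-69/194) · (5, 5, -12) ≈ (-1.778, -1.778, 4.268)

(-1.778, -1.778, 4.268)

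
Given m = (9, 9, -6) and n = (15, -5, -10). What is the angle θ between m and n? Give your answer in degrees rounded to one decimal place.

55.3

m · n = 9·15 + 9·(-5) + (-6)·(-10) = 135 - 45 + 60 = 150
|m|² = 81 + 81 + 36 = 198,  |m| = √198 ≈ 14.071247
|n|² = 225 + 25 + 100 = 350,  |n| = √350 ≈ 18.708287
cos θ = 150 / (14.071247 · 18.708287) ≈ 0.56980
θ = arccos(0.56980) ≈ 55.3°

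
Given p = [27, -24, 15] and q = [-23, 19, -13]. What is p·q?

-1272

p · q = 27·(-23) + (-24)·19 + 15·(-13) = -621 - 456 - 195 = -1272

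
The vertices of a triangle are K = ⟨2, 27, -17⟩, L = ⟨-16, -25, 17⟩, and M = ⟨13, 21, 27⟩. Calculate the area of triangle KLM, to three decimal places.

KL = (-18, -52, 34),  KM = (11, -6, 44)
i: (-52)·44 - 34·(-6) = -2288 - (-204) = -2084
j: 34·11 - (-18)·44 = 374 - (-792) = 1166
k: (-18)·(-6) - (-52)·11 = 108 - (-572) = 680
KL × KM = (-2084, 1166, 680)
|KL × KM| = √6165012 ≈ 2482.9442
area = ½ · 2482.9442 ≈ 1241.472

1241.472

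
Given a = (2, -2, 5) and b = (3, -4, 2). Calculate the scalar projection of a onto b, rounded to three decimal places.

4.457

a · b = 2·3 + (-2)·(-4) + 5·2 = 6 + 8 + 10 = 24
|b| = √(9 + 16 + 4) = √29 ≈ 5.3852
comp_b a = 24 / √29 ≈ 4.457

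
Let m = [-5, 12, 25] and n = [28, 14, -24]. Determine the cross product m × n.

(-638, 580, -406)

i: 12·(-24) - 25·14 = -288 - 350 = -638
j: 25·28 - (-5)·(-24) = 700 - 120 = 580
k: (-5)·14 - 12·28 = -70 - 336 = -406
m × n = (-638, 580, -406)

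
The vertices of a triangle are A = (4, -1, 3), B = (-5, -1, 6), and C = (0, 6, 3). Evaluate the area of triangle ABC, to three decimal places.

AB = (-9, 0, 3),  AC = (-4, 7, 0)
i: 0·0 - 3·7 = 0 - 21 = -21
j: 3·(-4) - (-9)·0 = -12 - 0 = -12
k: (-9)·7 - 0·(-4) = -63 - 0 = -63
AB × AC = (-21, -12, -63)
|AB × AC| = √4554 ≈ 67.4833
area = ½ · 67.4833 ≈ 33.742

33.742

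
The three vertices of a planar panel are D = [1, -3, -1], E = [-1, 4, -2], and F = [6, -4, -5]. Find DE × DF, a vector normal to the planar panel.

DE = (-2, 7, -1)
DF = (5, -1, -4)
i: 7·(-4) - (-1)·(-1) = -28 - 1 = -29
j: (-1)·5 - (-2)·(-4) = -5 - 8 = -13
k: (-2)·(-1) - 7·5 = 2 - 35 = -33
DE × DF = (-29, -13, -33)

(-29, -13, -33)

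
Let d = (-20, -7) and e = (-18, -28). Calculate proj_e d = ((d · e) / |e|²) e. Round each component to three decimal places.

(-9.032, -14.051)

d · e = (-20)·(-18) + (-7)·(-28) = 360 + 196 = 556
|e|² = 324 + 784 = 1108
proj_e d = (556/1108) · (-18, -28) ≈ (-9.032, -14.051)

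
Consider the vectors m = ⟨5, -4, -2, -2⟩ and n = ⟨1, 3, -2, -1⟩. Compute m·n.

-1

m · n = 5·1 + (-4)·3 + (-2)·(-2) + (-2)·(-1) = 5 - 12 + 4 + 2 = -1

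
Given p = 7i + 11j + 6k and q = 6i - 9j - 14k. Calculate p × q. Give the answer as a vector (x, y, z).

i: 11·(-14) - 6·(-9) = -154 - (-54) = -100
j: 6·6 - 7·(-14) = 36 - (-98) = 134
k: 7·(-9) - 11·6 = -63 - 66 = -129
p × q = (-100, 134, -129)

(-100, 134, -129)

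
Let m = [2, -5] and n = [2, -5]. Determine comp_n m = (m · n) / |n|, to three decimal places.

5.385

m · n = 2·2 + (-5)·(-5) = 4 + 25 = 29
|n| = √(4 + 25) = √29 ≈ 5.3852
comp_n m = 29 / √29 ≈ 5.385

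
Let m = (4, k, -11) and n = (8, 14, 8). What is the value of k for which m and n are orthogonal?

m · n = 4·8 + k·14 + (-11)·8 = -56 + 14k
Set equal to 0: 14k = 56, so k = 4.

4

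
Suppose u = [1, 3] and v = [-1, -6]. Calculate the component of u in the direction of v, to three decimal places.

-3.124

u · v = 1·(-1) + 3·(-6) = -1 - 18 = -19
|v| = √(1 + 36) = √37 ≈ 6.0828
comp_v u = -19 / √37 ≈ -3.124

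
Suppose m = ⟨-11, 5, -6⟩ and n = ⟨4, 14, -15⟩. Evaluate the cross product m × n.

(9, -189, -174)

i: 5·(-15) - (-6)·14 = -75 - (-84) = 9
j: (-6)·4 - (-11)·(-15) = -24 - 165 = -189
k: (-11)·14 - 5·4 = -154 - 20 = -174
m × n = (9, -189, -174)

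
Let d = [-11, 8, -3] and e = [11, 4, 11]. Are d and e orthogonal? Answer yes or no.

d · e = (-11)·11 + 8·4 + (-3)·11 = -121 + 32 - 33 = -122
Nonzero, so the vectors are not orthogonal.

no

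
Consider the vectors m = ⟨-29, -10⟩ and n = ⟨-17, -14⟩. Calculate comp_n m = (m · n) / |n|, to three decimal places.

28.743

m · n = (-29)·(-17) + (-10)·(-14) = 493 + 140 = 633
|n| = √(289 + 196) = √485 ≈ 22.0227
comp_n m = 633 / √485 ≈ 28.743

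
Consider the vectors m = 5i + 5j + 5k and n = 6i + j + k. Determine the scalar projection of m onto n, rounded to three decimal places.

6.489

m · n = 5·6 + 5·1 + 5·1 = 30 + 5 + 5 = 40
|n| = √(36 + 1 + 1) = √38 ≈ 6.1644
comp_n m = 40 / √38 ≈ 6.489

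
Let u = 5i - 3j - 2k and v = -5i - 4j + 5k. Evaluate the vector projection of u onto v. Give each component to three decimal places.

(1.742, 1.394, -1.742)

u · v = 5·(-5) + (-3)·(-4) + (-2)·5 = -25 + 12 - 10 = -23
|v|² = 25 + 16 + 25 = 66
proj_v u = (-23/66) · (-5, -4, 5) ≈ (1.742, 1.394, -1.742)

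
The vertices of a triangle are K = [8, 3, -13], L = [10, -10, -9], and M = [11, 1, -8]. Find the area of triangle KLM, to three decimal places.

33.459

KL = (2, -13, 4),  KM = (3, -2, 5)
i: (-13)·5 - 4·(-2) = -65 - (-8) = -57
j: 4·3 - 2·5 = 12 - 10 = 2
k: 2·(-2) - (-13)·3 = -4 - (-39) = 35
KL × KM = (-57, 2, 35)
|KL × KM| = √4478 ≈ 66.9179
area = ½ · 66.9179 ≈ 33.459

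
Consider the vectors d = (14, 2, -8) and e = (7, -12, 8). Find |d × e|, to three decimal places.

i: 2·8 - (-8)·(-12) = 16 - 96 = -80
j: (-8)·7 - 14·8 = -56 - 112 = -168
k: 14·(-12) - 2·7 = -168 - 14 = -182
d × e = (-80, -168, -182)
|d × e| = √((-80)² + (-168)² + (-182)²) = √67748 ≈ 260.2845

260.284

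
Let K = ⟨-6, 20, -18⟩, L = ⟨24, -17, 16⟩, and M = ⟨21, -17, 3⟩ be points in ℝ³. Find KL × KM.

KL = (30, -37, 34)
KM = (27, -37, 21)
i: (-37)·21 - 34·(-37) = -777 - (-1258) = 481
j: 34·27 - 30·21 = 918 - 630 = 288
k: 30·(-37) - (-37)·27 = -1110 - (-999) = -111
KL × KM = (481, 288, -111)

(481, 288, -111)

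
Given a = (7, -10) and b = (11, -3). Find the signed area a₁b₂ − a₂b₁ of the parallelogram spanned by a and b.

89

7·(-3) - (-10)·11 = -21 - (-110) = 89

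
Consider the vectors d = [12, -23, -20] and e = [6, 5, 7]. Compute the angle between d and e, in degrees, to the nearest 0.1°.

d · e = 12·6 + (-23)·5 + (-20)·7 = 72 - 115 - 140 = -183
|d|² = 144 + 529 + 400 = 1073,  |d| = √1073 ≈ 32.756679
|e|² = 36 + 25 + 49 = 110,  |e| = √110 ≈ 10.488088
cos θ = -183 / (32.756679 · 10.488088) ≈ -0.53267
θ = arccos(-0.53267) ≈ 122.2°

122.2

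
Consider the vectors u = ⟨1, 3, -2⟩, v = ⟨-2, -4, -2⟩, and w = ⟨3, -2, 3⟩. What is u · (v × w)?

v × w:
i: (-4)·3 - (-2)·(-2) = -12 - 4 = -16
j: (-2)·3 - (-2)·3 = -6 - (-6) = 0
k: (-2)·(-2) - (-4)·3 = 4 - (-12) = 16
v × w = (-16, 0, 16)
u · (v × w) = 1·(-16) + 3·0 + (-2)·16 = -16 + 0 - 32 = -48

-48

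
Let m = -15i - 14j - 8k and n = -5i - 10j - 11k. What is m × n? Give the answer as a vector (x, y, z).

i: (-14)·(-11) - (-8)·(-10) = 154 - 80 = 74
j: (-8)·(-5) - (-15)·(-11) = 40 - 165 = -125
k: (-15)·(-10) - (-14)·(-5) = 150 - 70 = 80
m × n = (74, -125, 80)

(74, -125, 80)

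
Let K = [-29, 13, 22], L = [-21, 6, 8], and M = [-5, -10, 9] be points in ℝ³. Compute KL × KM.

(-231, -232, -16)

KL = (8, -7, -14)
KM = (24, -23, -13)
i: (-7)·(-13) - (-14)·(-23) = 91 - 322 = -231
j: (-14)·24 - 8·(-13) = -336 - (-104) = -232
k: 8·(-23) - (-7)·24 = -184 - (-168) = -16
KL × KM = (-231, -232, -16)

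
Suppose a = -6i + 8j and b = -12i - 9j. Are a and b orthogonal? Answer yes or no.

yes

a · b = (-6)·(-12) + 8·(-9) = 72 - 72 = 0
Zero, so the vectors are orthogonal.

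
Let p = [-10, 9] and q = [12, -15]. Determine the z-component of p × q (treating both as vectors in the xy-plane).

42

(-10)·(-15) - 9·12 = 150 - 108 = 42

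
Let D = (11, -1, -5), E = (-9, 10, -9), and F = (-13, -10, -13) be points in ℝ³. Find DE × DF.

DE = (-20, 11, -4)
DF = (-24, -9, -8)
i: 11·(-8) - (-4)·(-9) = -88 - 36 = -124
j: (-4)·(-24) - (-20)·(-8) = 96 - 160 = -64
k: (-20)·(-9) - 11·(-24) = 180 - (-264) = 444
DE × DF = (-124, -64, 444)

(-124, -64, 444)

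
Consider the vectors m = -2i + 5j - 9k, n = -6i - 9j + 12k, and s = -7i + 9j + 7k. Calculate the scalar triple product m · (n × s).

n × s:
i: (-9)·7 - 12·9 = -63 - 108 = -171
j: 12·(-7) - (-6)·7 = -84 - (-42) = -42
k: (-6)·9 - (-9)·(-7) = -54 - 63 = -117
n × s = (-171, -42, -117)
m · (n × s) = (-2)·(-171) + 5·(-42) + (-9)·(-117) = 342 - 210 + 1053 = 1185

1185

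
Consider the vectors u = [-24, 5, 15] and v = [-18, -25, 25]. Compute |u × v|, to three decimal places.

913.783

i: 5·25 - 15·(-25) = 125 - (-375) = 500
j: 15·(-18) - (-24)·25 = -270 - (-600) = 330
k: (-24)·(-25) - 5·(-18) = 600 - (-90) = 690
u × v = (500, 330, 690)
|u × v| = √(500² + 330² + 690²) = √835000 ≈ 913.7833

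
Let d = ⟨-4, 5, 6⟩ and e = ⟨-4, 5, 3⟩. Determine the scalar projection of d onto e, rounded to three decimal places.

d · e = (-4)·(-4) + 5·5 + 6·3 = 16 + 25 + 18 = 59
|e| = √(16 + 25 + 9) = √50 ≈ 7.0711
comp_e d = 59 / √50 ≈ 8.344

8.344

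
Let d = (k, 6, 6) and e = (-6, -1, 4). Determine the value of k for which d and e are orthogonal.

d · e = k·(-6) + 6·(-1) + 6·4 = 18 - 6k
Set equal to 0: -6k = -18, so k = 3.

3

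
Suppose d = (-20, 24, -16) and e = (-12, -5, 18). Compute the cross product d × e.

i: 24·18 - (-16)·(-5) = 432 - 80 = 352
j: (-16)·(-12) - (-20)·18 = 192 - (-360) = 552
k: (-20)·(-5) - 24·(-12) = 100 - (-288) = 388
d × e = (352, 552, 388)

(352, 552, 388)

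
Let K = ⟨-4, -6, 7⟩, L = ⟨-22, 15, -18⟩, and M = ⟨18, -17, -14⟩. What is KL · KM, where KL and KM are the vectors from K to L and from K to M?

KL = L − K = (-18, 21, -25)
KM = M − K = (22, -11, -21)
KL · KM = (-18)·22 + 21·(-11) + (-25)·(-21) = -396 - 231 + 525 = -102

-102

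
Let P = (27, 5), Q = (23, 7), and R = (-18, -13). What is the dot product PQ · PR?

144

PQ = Q − P = (-4, 2)
PR = R − P = (-45, -18)
PQ · PR = (-4)·(-45) + 2·(-18) = 180 - 36 = 144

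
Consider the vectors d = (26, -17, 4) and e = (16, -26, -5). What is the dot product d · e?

838

d · e = 26·16 + (-17)·(-26) + 4·(-5) = 416 + 442 - 20 = 838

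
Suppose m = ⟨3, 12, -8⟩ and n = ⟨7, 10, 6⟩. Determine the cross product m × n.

i: 12·6 - (-8)·10 = 72 - (-80) = 152
j: (-8)·7 - 3·6 = -56 - 18 = -74
k: 3·10 - 12·7 = 30 - 84 = -54
m × n = (152, -74, -54)

(152, -74, -54)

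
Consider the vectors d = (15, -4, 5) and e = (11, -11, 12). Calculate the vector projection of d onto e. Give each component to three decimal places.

(7.666, -7.666, 8.363)

d · e = 15·11 + (-4)·(-11) + 5·12 = 165 + 44 + 60 = 269
|e|² = 121 + 121 + 144 = 386
proj_e d = (269/386) · (11, -11, 12) ≈ (7.666, -7.666, 8.363)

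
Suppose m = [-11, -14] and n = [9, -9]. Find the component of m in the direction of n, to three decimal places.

2.121

m · n = (-11)·9 + (-14)·(-9) = -99 + 126 = 27
|n| = √(81 + 81) = √162 ≈ 12.7279
comp_n m = 27 / √162 ≈ 2.121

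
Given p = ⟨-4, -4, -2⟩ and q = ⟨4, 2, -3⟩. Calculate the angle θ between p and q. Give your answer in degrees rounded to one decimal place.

p · q = (-4)·4 + (-4)·2 + (-2)·(-3) = -16 - 8 + 6 = -18
|p|² = 16 + 16 + 4 = 36,  |p| = √36 ≈ 6.000000
|q|² = 16 + 4 + 9 = 29,  |q| = √29 ≈ 5.385165
cos θ = -18 / (6.000000 · 5.385165) ≈ -0.55709
θ = arccos(-0.55709) ≈ 123.9°

123.9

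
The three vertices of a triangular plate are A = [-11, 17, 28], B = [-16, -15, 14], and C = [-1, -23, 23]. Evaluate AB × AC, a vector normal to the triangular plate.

AB = (-5, -32, -14)
AC = (10, -40, -5)
i: (-32)·(-5) - (-14)·(-40) = 160 - 560 = -400
j: (-14)·10 - (-5)·(-5) = -140 - 25 = -165
k: (-5)·(-40) - (-32)·10 = 200 - (-320) = 520
AB × AC = (-400, -165, 520)

(-400, -165, 520)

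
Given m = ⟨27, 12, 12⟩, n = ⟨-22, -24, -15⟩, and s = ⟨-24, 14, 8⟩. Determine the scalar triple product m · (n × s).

-3690

n × s:
i: (-24)·8 - (-15)·14 = -192 - (-210) = 18
j: (-15)·(-24) - (-22)·8 = 360 - (-176) = 536
k: (-22)·14 - (-24)·(-24) = -308 - 576 = -884
n × s = (18, 536, -884)
m · (n × s) = 27·18 + 12·536 + 12·(-884) = 486 + 6432 - 10608 = -3690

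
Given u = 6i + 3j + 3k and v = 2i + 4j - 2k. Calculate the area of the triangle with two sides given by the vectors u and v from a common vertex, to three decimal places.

15.588

i: 3·(-2) - 3·4 = -6 - 12 = -18
j: 3·2 - 6·(-2) = 6 - (-12) = 18
k: 6·4 - 3·2 = 24 - 6 = 18
u × v = (-18, 18, 18)
|u × v| = √((-18)² + 18² + 18²) = √972 ≈ 31.1769
area = ½ · 31.1769 ≈ 15.588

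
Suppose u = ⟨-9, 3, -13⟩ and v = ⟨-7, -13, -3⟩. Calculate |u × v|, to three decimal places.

234.145

i: 3·(-3) - (-13)·(-13) = -9 - 169 = -178
j: (-13)·(-7) - (-9)·(-3) = 91 - 27 = 64
k: (-9)·(-13) - 3·(-7) = 117 - (-21) = 138
u × v = (-178, 64, 138)
|u × v| = √((-178)² + 64² + 138²) = √54824 ≈ 234.1453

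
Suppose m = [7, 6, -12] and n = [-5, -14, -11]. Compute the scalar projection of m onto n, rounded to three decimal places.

0.703

m · n = 7·(-5) + 6·(-14) + (-12)·(-11) = -35 - 84 + 132 = 13
|n| = √(25 + 196 + 121) = √342 ≈ 18.4932
comp_n m = 13 / √342 ≈ 0.703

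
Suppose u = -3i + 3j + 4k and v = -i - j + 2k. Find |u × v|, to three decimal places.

i: 3·2 - 4·(-1) = 6 - (-4) = 10
j: 4·(-1) - (-3)·2 = -4 - (-6) = 2
k: (-3)·(-1) - 3·(-1) = 3 - (-3) = 6
u × v = (10, 2, 6)
|u × v| = √(10² + 2² + 6²) = √140 ≈ 11.8322

11.832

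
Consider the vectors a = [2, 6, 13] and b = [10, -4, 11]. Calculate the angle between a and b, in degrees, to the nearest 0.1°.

51.4

a · b = 2·10 + 6·(-4) + 13·11 = 20 - 24 + 143 = 139
|a|² = 4 + 36 + 169 = 209,  |a| = √209 ≈ 14.456832
|b|² = 100 + 16 + 121 = 237,  |b| = √237 ≈ 15.394804
cos θ = 139 / (14.456832 · 15.394804) ≈ 0.62455
θ = arccos(0.62455) ≈ 51.4°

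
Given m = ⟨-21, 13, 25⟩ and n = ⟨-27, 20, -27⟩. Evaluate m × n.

(-851, -1242, -69)

i: 13·(-27) - 25·20 = -351 - 500 = -851
j: 25·(-27) - (-21)·(-27) = -675 - 567 = -1242
k: (-21)·20 - 13·(-27) = -420 - (-351) = -69
m × n = (-851, -1242, -69)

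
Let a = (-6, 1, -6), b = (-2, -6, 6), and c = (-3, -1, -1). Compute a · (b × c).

4

b × c:
i: (-6)·(-1) - 6·(-1) = 6 - (-6) = 12
j: 6·(-3) - (-2)·(-1) = -18 - 2 = -20
k: (-2)·(-1) - (-6)·(-3) = 2 - 18 = -16
b × c = (12, -20, -16)
a · (b × c) = (-6)·12 + 1·(-20) + (-6)·(-16) = -72 - 20 + 96 = 4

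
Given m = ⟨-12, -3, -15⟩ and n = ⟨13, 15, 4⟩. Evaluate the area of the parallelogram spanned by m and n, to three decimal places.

i: (-3)·4 - (-15)·15 = -12 - (-225) = 213
j: (-15)·13 - (-12)·4 = -195 - (-48) = -147
k: (-12)·15 - (-3)·13 = -180 - (-39) = -141
m × n = (213, -147, -141)
|m × n| = √(213² + (-147)² + (-141)²) = √86859 ≈ 294.7185

294.719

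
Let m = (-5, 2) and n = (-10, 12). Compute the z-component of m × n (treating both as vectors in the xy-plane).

-40

(-5)·12 - 2·(-10) = -60 - (-20) = -40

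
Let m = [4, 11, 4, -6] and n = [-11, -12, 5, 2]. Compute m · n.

-168

m · n = 4·(-11) + 11·(-12) + 4·5 + (-6)·2 = -44 - 132 + 20 - 12 = -168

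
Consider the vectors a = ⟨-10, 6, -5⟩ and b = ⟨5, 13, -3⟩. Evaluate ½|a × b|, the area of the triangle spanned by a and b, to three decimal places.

i: 6·(-3) - (-5)·13 = -18 - (-65) = 47
j: (-5)·5 - (-10)·(-3) = -25 - 30 = -55
k: (-10)·13 - 6·5 = -130 - 30 = -160
a × b = (47, -55, -160)
|a × b| = √(47² + (-55)² + (-160)²) = √30834 ≈ 175.5961
area = ½ · 175.5961 ≈ 87.798

87.798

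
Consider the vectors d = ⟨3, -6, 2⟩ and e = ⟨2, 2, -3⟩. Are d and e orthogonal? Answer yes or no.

no

d · e = 3·2 + (-6)·2 + 2·(-3) = 6 - 12 - 6 = -12
Nonzero, so the vectors are not orthogonal.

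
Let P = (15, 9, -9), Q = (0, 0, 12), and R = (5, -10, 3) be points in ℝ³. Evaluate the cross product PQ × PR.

PQ = (-15, -9, 21)
PR = (-10, -19, 12)
i: (-9)·12 - 21·(-19) = -108 - (-399) = 291
j: 21·(-10) - (-15)·12 = -210 - (-180) = -30
k: (-15)·(-19) - (-9)·(-10) = 285 - 90 = 195
PQ × PR = (291, -30, 195)

(291, -30, 195)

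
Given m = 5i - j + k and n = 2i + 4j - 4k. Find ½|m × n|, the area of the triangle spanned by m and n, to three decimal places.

15.556

i: (-1)·(-4) - 1·4 = 4 - 4 = 0
j: 1·2 - 5·(-4) = 2 - (-20) = 22
k: 5·4 - (-1)·2 = 20 - (-2) = 22
m × n = (0, 22, 22)
|m × n| = √(0² + 22² + 22²) = √968 ≈ 31.1127
area = ½ · 31.1127 ≈ 15.556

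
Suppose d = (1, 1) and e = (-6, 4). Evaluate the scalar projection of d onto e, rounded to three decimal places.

-0.277

d · e = 1·(-6) + 1·4 = -6 + 4 = -2
|e| = √(36 + 16) = √52 ≈ 7.2111
comp_e d = -2 / √52 ≈ -0.277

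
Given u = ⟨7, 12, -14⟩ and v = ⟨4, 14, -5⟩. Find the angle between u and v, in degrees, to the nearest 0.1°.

u · v = 7·4 + 12·14 + (-14)·(-5) = 28 + 168 + 70 = 266
|u|² = 49 + 144 + 196 = 389,  |u| = √389 ≈ 19.723083
|v|² = 16 + 196 + 25 = 237,  |v| = √237 ≈ 15.394804
cos θ = 266 / (19.723083 · 15.394804) ≈ 0.87606
θ = arccos(0.87606) ≈ 28.8°

28.8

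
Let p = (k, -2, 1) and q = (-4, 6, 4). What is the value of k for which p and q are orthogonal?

-2

p · q = k·(-4) + (-2)·6 + 1·4 = -8 - 4k
Set equal to 0: -4k = 8, so k = -2.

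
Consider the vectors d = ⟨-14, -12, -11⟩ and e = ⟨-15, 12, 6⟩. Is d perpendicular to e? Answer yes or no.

d · e = (-14)·(-15) + (-12)·12 + (-11)·6 = 210 - 144 - 66 = 0
Zero, so the vectors are orthogonal.

yes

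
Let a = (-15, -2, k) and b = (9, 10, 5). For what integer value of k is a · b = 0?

a · b = (-15)·9 + (-2)·10 + k·5 = -155 + 5k
Set equal to 0: 5k = 155, so k = 31.

31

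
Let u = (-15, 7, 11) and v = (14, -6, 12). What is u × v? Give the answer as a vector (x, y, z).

i: 7·12 - 11·(-6) = 84 - (-66) = 150
j: 11·14 - (-15)·12 = 154 - (-180) = 334
k: (-15)·(-6) - 7·14 = 90 - 98 = -8
u × v = (150, 334, -8)

(150, 334, -8)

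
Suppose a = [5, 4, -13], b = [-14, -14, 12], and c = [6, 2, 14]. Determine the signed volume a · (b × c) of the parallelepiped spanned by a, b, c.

b × c:
i: (-14)·14 - 12·2 = -196 - 24 = -220
j: 12·6 - (-14)·14 = 72 - (-196) = 268
k: (-14)·2 - (-14)·6 = -28 - (-84) = 56
b × c = (-220, 268, 56)
a · (b × c) = 5·(-220) + 4·268 + (-13)·56 = -1100 + 1072 - 728 = -756

-756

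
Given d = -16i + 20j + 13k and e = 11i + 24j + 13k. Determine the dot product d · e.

473

d · e = (-16)·11 + 20·24 + 13·13 = -176 + 480 + 169 = 473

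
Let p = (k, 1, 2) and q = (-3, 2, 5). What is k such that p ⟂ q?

p · q = k·(-3) + 1·2 + 2·5 = 12 - 3k
Set equal to 0: -3k = -12, so k = 4.

4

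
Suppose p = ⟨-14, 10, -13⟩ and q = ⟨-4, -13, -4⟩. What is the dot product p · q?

-22

p · q = (-14)·(-4) + 10·(-13) + (-13)·(-4) = 56 - 130 + 52 = -22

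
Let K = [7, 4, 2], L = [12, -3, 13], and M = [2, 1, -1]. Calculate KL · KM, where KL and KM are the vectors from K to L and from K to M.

-37

KL = L − K = (5, -7, 11)
KM = M − K = (-5, -3, -3)
KL · KM = 5·(-5) + (-7)·(-3) + 11·(-3) = -25 + 21 - 33 = -37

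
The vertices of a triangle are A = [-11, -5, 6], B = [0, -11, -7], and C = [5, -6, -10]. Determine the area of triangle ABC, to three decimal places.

AB = (11, -6, -13),  AC = (16, -1, -16)
i: (-6)·(-16) - (-13)·(-1) = 96 - 13 = 83
j: (-13)·16 - 11·(-16) = -208 - (-176) = -32
k: 11·(-1) - (-6)·16 = -11 - (-96) = 85
AB × AC = (83, -32, 85)
|AB × AC| = √15138 ≈ 123.0366
area = ½ · 123.0366 ≈ 61.518

61.518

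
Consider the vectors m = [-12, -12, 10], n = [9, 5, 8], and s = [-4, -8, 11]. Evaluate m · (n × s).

-376

n × s:
i: 5·11 - 8·(-8) = 55 - (-64) = 119
j: 8·(-4) - 9·11 = -32 - 99 = -131
k: 9·(-8) - 5·(-4) = -72 - (-20) = -52
n × s = (119, -131, -52)
m · (n × s) = (-12)·119 + (-12)·(-131) + 10·(-52) = -1428 + 1572 - 520 = -376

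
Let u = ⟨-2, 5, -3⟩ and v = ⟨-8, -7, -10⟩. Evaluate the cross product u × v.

(-71, 4, 54)

i: 5·(-10) - (-3)·(-7) = -50 - 21 = -71
j: (-3)·(-8) - (-2)·(-10) = 24 - 20 = 4
k: (-2)·(-7) - 5·(-8) = 14 - (-40) = 54
u × v = (-71, 4, 54)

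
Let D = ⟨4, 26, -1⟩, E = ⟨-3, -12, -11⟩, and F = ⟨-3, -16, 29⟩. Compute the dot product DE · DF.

1345

DE = E − D = (-7, -38, -10)
DF = F − D = (-7, -42, 30)
DE · DF = (-7)·(-7) + (-38)·(-42) + (-10)·30 = 49 + 1596 - 300 = 1345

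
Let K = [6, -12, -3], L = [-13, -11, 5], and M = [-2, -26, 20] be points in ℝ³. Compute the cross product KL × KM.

KL = (-19, 1, 8)
KM = (-8, -14, 23)
i: 1·23 - 8·(-14) = 23 - (-112) = 135
j: 8·(-8) - (-19)·23 = -64 - (-437) = 373
k: (-19)·(-14) - 1·(-8) = 266 - (-8) = 274
KL × KM = (135, 373, 274)

(135, 373, 274)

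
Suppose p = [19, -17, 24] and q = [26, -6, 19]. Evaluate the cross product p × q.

i: (-17)·19 - 24·(-6) = -323 - (-144) = -179
j: 24·26 - 19·19 = 624 - 361 = 263
k: 19·(-6) - (-17)·26 = -114 - (-442) = 328
p × q = (-179, 263, 328)

(-179, 263, 328)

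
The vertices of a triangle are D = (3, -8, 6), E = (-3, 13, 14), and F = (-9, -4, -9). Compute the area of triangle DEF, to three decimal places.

DE = (-6, 21, 8),  DF = (-12, 4, -15)
i: 21·(-15) - 8·4 = -315 - 32 = -347
j: 8·(-12) - (-6)·(-15) = -96 - 90 = -186
k: (-6)·4 - 21·(-12) = -24 - (-252) = 228
DE × DF = (-347, -186, 228)
|DE × DF| = √206989 ≈ 454.9604
area = ½ · 454.9604 ≈ 227.480

227.480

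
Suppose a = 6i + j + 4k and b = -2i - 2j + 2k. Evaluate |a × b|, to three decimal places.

24.495

i: 1·2 - 4·(-2) = 2 - (-8) = 10
j: 4·(-2) - 6·2 = -8 - 12 = -20
k: 6·(-2) - 1·(-2) = -12 - (-2) = -10
a × b = (10, -20, -10)
|a × b| = √(10² + (-20)² + (-10)²) = √600 ≈ 24.4949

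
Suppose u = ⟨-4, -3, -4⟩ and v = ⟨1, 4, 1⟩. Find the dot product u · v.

-20

u · v = (-4)·1 + (-3)·4 + (-4)·1 = -4 - 12 - 4 = -20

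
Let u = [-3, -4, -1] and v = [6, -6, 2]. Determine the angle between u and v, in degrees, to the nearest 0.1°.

u · v = (-3)·6 + (-4)·(-6) + (-1)·2 = -18 + 24 - 2 = 4
|u|² = 9 + 16 + 1 = 26,  |u| = √26 ≈ 5.099020
|v|² = 36 + 36 + 4 = 76,  |v| = √76 ≈ 8.717798
cos θ = 4 / (5.099020 · 8.717798) ≈ 0.08998
θ = arccos(0.08998) ≈ 84.8°

84.8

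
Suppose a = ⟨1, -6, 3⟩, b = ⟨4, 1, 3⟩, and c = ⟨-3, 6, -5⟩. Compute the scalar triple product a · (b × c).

-8

b × c:
i: 1·(-5) - 3·6 = -5 - 18 = -23
j: 3·(-3) - 4·(-5) = -9 - (-20) = 11
k: 4·6 - 1·(-3) = 24 - (-3) = 27
b × c = (-23, 11, 27)
a · (b × c) = 1·(-23) + (-6)·11 + 3·27 = -23 - 66 + 81 = -8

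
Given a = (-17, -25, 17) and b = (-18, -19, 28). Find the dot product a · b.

a · b = (-17)·(-18) + (-25)·(-19) + 17·28 = 306 + 475 + 476 = 1257

1257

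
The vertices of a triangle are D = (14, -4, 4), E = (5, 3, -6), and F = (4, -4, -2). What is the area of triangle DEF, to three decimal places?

DE = (-9, 7, -10),  DF = (-10, 0, -6)
i: 7·(-6) - (-10)·0 = -42 - 0 = -42
j: (-10)·(-10) - (-9)·(-6) = 100 - 54 = 46
k: (-9)·0 - 7·(-10) = 0 - (-70) = 70
DE × DF = (-42, 46, 70)
|DE × DF| = √8780 ≈ 93.7017
area = ½ · 93.7017 ≈ 46.851

46.851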